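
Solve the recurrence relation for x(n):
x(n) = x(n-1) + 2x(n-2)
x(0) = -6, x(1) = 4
Characteristic equation: x² - x - 2 = 0, which factors as (x - (2))(x - (-1)) = 0.
Roots r₁ = 2, r₂ = -1 (distinct).
General solution: x(n) = A·(2)^n + B·(-1)^n.
From x(0) = -6: A + B = -6.
From x(1) = 4: 2A - B = 4.
Solving: A = - \frac{2}{3}, B = - \frac{16}{3}.
So x(n) = - \frac{16 \left(-1\right)^{n}}{3} - \frac{2 \cdot 2^{n}}{3}.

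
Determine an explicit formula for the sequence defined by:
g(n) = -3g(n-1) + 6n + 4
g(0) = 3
First-order linear with linear forcing.
Homogeneous solution: g_h(n) = A·(-3)^n.
Try particular g_p(n) = pn + q. Substituting:
  pn + q = -3(p(n-1) + q) + 6n + 4.
Matching the n-coefficient: p = -3p + 6 ⇒ p = \frac{3}{2}.
Matching constants: q = 3p - 3q + 4 ⇒ q = \frac{17}{8}.
General: g(n) = A·(-3)^n + \frac{3 n}{2} + \frac{17}{8}.
Apply g(0) = 3: A + \frac{17}{8} = 3 ⇒ A = \frac{7}{8}.
So g(n) = \frac{7 \left(-3\right)^{n}}{8} + \frac{3 n}{2} + \frac{17}{8}.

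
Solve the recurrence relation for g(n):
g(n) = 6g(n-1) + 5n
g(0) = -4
First-order linear with linear forcing.
Homogeneous solution: g_h(n) = A·(6)^n.
Try particular g_p(n) = pn + q. Substituting:
  pn + q = 6(p(n-1) + q) + 5n.
Matching the n-coefficient: p = 6p + 5 ⇒ p = -1.
Matching constants: q = -6p + 6q ⇒ q = - \frac{6}{5}.
General: g(n) = A·(6)^n - n - \frac{6}{5}.
Apply g(0) = -4: A - \frac{6}{5} = -4 ⇒ A = - \frac{14}{5}.
So g(n) = - \frac{14 \cdot 6^{n}}{5} - n - \frac{6}{5}.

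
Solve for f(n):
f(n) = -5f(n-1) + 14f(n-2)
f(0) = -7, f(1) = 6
Characteristic equation: x² + 5x - 14 = 0, which factors as (x - (-7))(x - (2)) = 0.
Roots r₁ = -7, r₂ = 2 (distinct).
General solution: f(n) = A·(-7)^n + B·(2)^n.
From f(0) = -7: A + B = -7.
From f(1) = 6: -7A + 2B = 6.
Solving: A = - \frac{20}{9}, B = - \frac{43}{9}.
So f(n) = - \frac{20 \left(-7\right)^{n}}{9} - \frac{43 \cdot 2^{n}}{9}.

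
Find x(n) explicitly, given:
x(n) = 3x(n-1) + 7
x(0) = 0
First-order linear non-homogeneous.
Homogeneous solution: x_h(n) = A·(3)^n.
Try constant particular solution x_p = K: K = 3K + 7 ⇒ K = - \frac{7}{2}.
General: x(n) = A·(3)^n - \frac{7}{2}.
Apply x(0) = 0: A - \frac{7}{2} = 0 ⇒ A = \frac{7}{2}.
So x(n) = \frac{7 \cdot 3^{n}}{2} - \frac{7}{2}.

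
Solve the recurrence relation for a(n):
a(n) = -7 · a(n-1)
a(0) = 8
Pure geometric recurrence with ratio -7.
By induction a(n) = a(0) · (-7)^n = 8 \left(-7\right)^{n}.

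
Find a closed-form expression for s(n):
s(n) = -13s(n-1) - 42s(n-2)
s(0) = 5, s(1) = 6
Characteristic equation: x² + 13x + 42 = 0, which factors as (x - (-6))(x - (-7)) = 0.
Roots r₁ = -6, r₂ = -7 (distinct).
General solution: s(n) = A·(-6)^n + B·(-7)^n.
From s(0) = 5: A + B = 5.
From s(1) = 6: -6A - 7B = 6.
Solving: A = 41, B = -36.
So s(n) = 41 \left(-6\right)^{n} - 36 \left(-7\right)^{n}.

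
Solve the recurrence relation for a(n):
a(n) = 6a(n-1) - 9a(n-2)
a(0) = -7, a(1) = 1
Characteristic equation: x² - 6x + 9 = 0, which is (x - (3))².
Repeated root r = 3.
General solution: a(n) = (A + Bn)·(3)^n.
From a(0) = -7: A = -7.
From a(1) = 1: (A + B)·(3) = 1 ⇒ B = \frac{22}{3}.
So a(n) = \left(\frac{22 n}{3} - 7\right) \cdot (3)^n.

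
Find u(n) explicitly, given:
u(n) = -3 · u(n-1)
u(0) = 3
Pure geometric recurrence with ratio -3.
By induction u(n) = u(0) · (-3)^n = 3 \left(-3\right)^{n}.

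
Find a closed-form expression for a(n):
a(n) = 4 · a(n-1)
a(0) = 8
Pure geometric recurrence with ratio 4.
By induction a(n) = a(0) · (4)^n = 8 \cdot 4^{n}.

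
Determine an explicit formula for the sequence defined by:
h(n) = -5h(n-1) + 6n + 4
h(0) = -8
First-order linear with linear forcing.
Homogeneous solution: h_h(n) = A·(-5)^n.
Try particular h_p(n) = pn + q. Substituting:
  pn + q = -5(p(n-1) + q) + 6n + 4.
Matching the n-coefficient: p = -5p + 6 ⇒ p = 1.
Matching constants: q = 5p - 5q + 4 ⇒ q = \frac{3}{2}.
General: h(n) = A·(-5)^n + n + \frac{3}{2}.
Apply h(0) = -8: A + \frac{3}{2} = -8 ⇒ A = - \frac{19}{2}.
So h(n) = - \frac{19 \left(-5\right)^{n}}{2} + n + \frac{3}{2}.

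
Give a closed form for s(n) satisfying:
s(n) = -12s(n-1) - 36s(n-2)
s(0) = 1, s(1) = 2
Characteristic equation: x² + 12x + 36 = 0, which is (x - (-6))².
Repeated root r = -6.
General solution: s(n) = (A + Bn)·(-6)^n.
From s(0) = 1: A = 1.
From s(1) = 2: (A + B)·(-6) = 2 ⇒ B = - \frac{4}{3}.
So s(n) = \left(1 - \frac{4 n}{3}\right) \cdot (-6)^n.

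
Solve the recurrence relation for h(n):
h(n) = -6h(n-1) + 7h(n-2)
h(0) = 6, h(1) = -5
Characteristic equation: x² + 6x - 7 = 0, which factors as (x - (-7))(x - (1)) = 0.
Roots r₁ = -7, r₂ = 1 (distinct).
General solution: h(n) = A·(-7)^n + B·(1)^n.
From h(0) = 6: A + B = 6.
From h(1) = -5: -7A + B = -5.
Solving: A = \frac{11}{8}, B = \frac{37}{8}.
So h(n) = \frac{11 \left(-7\right)^{n}}{8} + \frac{37}{8}.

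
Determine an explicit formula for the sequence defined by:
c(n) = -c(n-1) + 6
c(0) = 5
First-order linear non-homogeneous.
Homogeneous solution: c_h(n) = A·(-1)^n.
Try constant particular solution c_p = K: K = -K + 6 ⇒ K = 3.
General: c(n) = A·(-1)^n + 3.
Apply c(0) = 5: A + 3 = 5 ⇒ A = 2.
So c(n) = 2 \left(-1\right)^{n} + 3.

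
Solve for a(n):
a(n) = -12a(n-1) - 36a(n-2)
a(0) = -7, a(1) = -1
Characteristic equation: x² + 12x + 36 = 0, which is (x - (-6))².
Repeated root r = -6.
General solution: a(n) = (A + Bn)·(-6)^n.
From a(0) = -7: A = -7.
From a(1) = -1: (A + B)·(-6) = -1 ⇒ B = \frac{43}{6}.
So a(n) = \left(\frac{43 n}{6} - 7\right) \cdot (-6)^n.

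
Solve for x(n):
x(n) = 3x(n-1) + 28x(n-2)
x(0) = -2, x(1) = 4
Characteristic equation: x² - 3x - 28 = 0, which factors as (x - (7))(x - (-4)) = 0.
Roots r₁ = 7, r₂ = -4 (distinct).
General solution: x(n) = A·(7)^n + B·(-4)^n.
From x(0) = -2: A + B = -2.
From x(1) = 4: 7A - 4B = 4.
Solving: A = - \frac{4}{11}, B = - \frac{18}{11}.
So x(n) = - \frac{18 \left(-4\right)^{n}}{11} - \frac{4 \cdot 7^{n}}{11}.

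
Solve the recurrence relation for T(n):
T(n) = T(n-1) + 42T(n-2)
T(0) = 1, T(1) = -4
Characteristic equation: x² - x - 42 = 0, which factors as (x - (7))(x - (-6)) = 0.
Roots r₁ = 7, r₂ = -6 (distinct).
General solution: T(n) = A·(7)^n + B·(-6)^n.
From T(0) = 1: A + B = 1.
From T(1) = -4: 7A - 6B = -4.
Solving: A = \frac{2}{13}, B = \frac{11}{13}.
So T(n) = \frac{11 \left(-6\right)^{n}}{13} + \frac{2 \cdot 7^{n}}{13}.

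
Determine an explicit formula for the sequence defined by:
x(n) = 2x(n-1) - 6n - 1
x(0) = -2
First-order linear with linear forcing.
Homogeneous solution: x_h(n) = A·(2)^n.
Try particular x_p(n) = pn + q. Substituting:
  pn + q = 2(p(n-1) + q) - 6n - 1.
Matching the n-coefficient: p = 2p - 6 ⇒ p = 6.
Matching constants: q = -2p + 2q - 1 ⇒ q = 13.
General: x(n) = A·(2)^n + 6 n + 13.
Apply x(0) = -2: A + 13 = -2 ⇒ A = -15.
So x(n) = - 15 \cdot 2^{n} + 6 n + 13.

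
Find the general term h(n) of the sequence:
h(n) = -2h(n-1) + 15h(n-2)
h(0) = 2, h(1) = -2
Characteristic equation: x² + 2x - 15 = 0, which factors as (x - (3))(x - (-5)) = 0.
Roots r₁ = 3, r₂ = -5 (distinct).
General solution: h(n) = A·(3)^n + B·(-5)^n.
From h(0) = 2: A + B = 2.
From h(1) = -2: 3A - 5B = -2.
Solving: A = 1, B = 1.
So h(n) = \left(-5\right)^{n} + 3^{n}.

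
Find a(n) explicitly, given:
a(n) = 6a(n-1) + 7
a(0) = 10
First-order linear non-homogeneous.
Homogeneous solution: a_h(n) = A·(6)^n.
Try constant particular solution a_p = K: K = 6K + 7 ⇒ K = - \frac{7}{5}.
General: a(n) = A·(6)^n - \frac{7}{5}.
Apply a(0) = 10: A - \frac{7}{5} = 10 ⇒ A = \frac{57}{5}.
So a(n) = \frac{57 \cdot 6^{n}}{5} - \frac{7}{5}.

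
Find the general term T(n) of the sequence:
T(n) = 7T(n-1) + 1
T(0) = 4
First-order linear non-homogeneous.
Homogeneous solution: T_h(n) = A·(7)^n.
Try constant particular solution T_p = K: K = 7K + 1 ⇒ K = - \frac{1}{6}.
General: T(n) = A·(7)^n - \frac{1}{6}.
Apply T(0) = 4: A - \frac{1}{6} = 4 ⇒ A = \frac{25}{6}.
So T(n) = \frac{25 \cdot 7^{n}}{6} - \frac{1}{6}.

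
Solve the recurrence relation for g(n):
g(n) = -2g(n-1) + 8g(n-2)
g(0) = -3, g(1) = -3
Characteristic equation: x² + 2x - 8 = 0, which factors as (x - (2))(x - (-4)) = 0.
Roots r₁ = 2, r₂ = -4 (distinct).
General solution: g(n) = A·(2)^n + B·(-4)^n.
From g(0) = -3: A + B = -3.
From g(1) = -3: 2A - 4B = -3.
Solving: A = - \frac{5}{2}, B = - \frac{1}{2}.
So g(n) = - \frac{\left(-4\right)^{n}}{2} - \frac{5 \cdot 2^{n}}{2}.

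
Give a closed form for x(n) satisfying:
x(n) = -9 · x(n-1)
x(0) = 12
Pure geometric recurrence with ratio -9.
By induction x(n) = x(0) · (-9)^n = 12 \left(-9\right)^{n}.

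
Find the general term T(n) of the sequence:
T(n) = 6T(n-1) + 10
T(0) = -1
First-order linear non-homogeneous.
Homogeneous solution: T_h(n) = A·(6)^n.
Try constant particular solution T_p = K: K = 6K + 10 ⇒ K = -2.
General: T(n) = A·(6)^n - 2.
Apply T(0) = -1: A - 2 = -1 ⇒ A = 1.
So T(n) = 6^{n} - 2.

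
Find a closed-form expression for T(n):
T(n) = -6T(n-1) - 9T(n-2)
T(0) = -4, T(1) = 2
Characteristic equation: x² + 6x + 9 = 0, which is (x - (-3))².
Repeated root r = -3.
General solution: T(n) = (A + Bn)·(-3)^n.
From T(0) = -4: A = -4.
From T(1) = 2: (A + B)·(-3) = 2 ⇒ B = \frac{10}{3}.
So T(n) = \left(\frac{10 n}{3} - 4\right) \cdot (-3)^n.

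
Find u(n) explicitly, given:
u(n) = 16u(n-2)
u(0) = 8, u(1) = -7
Characteristic equation: x² - 16 = 0, which factors as (x - (-4))(x - (4)) = 0.
Roots r₁ = -4, r₂ = 4 (distinct).
General solution: u(n) = A·(-4)^n + B·(4)^n.
From u(0) = 8: A + B = 8.
From u(1) = -7: -4A + 4B = -7.
Solving: A = \frac{39}{8}, B = \frac{25}{8}.
So u(n) = \frac{39 \left(-4\right)^{n}}{8} + \frac{25 \cdot 4^{n}}{8}.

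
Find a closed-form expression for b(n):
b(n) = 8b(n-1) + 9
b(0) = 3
First-order linear non-homogeneous.
Homogeneous solution: b_h(n) = A·(8)^n.
Try constant particular solution b_p = K: K = 8K + 9 ⇒ K = - \frac{9}{7}.
General: b(n) = A·(8)^n - \frac{9}{7}.
Apply b(0) = 3: A - \frac{9}{7} = 3 ⇒ A = \frac{30}{7}.
So b(n) = \frac{30 \cdot 8^{n}}{7} - \frac{9}{7}.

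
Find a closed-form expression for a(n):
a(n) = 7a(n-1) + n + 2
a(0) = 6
First-order linear with linear forcing.
Homogeneous solution: a_h(n) = A·(7)^n.
Try particular a_p(n) = pn + q. Substituting:
  pn + q = 7(p(n-1) + q) + n + 2.
Matching the n-coefficient: p = 7p + 1 ⇒ p = - \frac{1}{6}.
Matching constants: q = -7p + 7q + 2 ⇒ q = - \frac{19}{36}.
General: a(n) = A·(7)^n - \frac{n}{6} - \frac{19}{36}.
Apply a(0) = 6: A - \frac{19}{36} = 6 ⇒ A = \frac{235}{36}.
So a(n) = \frac{235 \cdot 7^{n}}{36} - \frac{n}{6} - \frac{19}{36}.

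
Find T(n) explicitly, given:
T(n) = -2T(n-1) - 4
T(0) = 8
First-order linear non-homogeneous.
Homogeneous solution: T_h(n) = A·(-2)^n.
Try constant particular solution T_p = K: K = -2K - 4 ⇒ K = - \frac{4}{3}.
General: T(n) = A·(-2)^n - \frac{4}{3}.
Apply T(0) = 8: A - \frac{4}{3} = 8 ⇒ A = \frac{28}{3}.
So T(n) = \frac{28 \left(-2\right)^{n}}{3} - \frac{4}{3}.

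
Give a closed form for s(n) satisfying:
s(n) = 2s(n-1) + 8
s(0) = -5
First-order linear non-homogeneous.
Homogeneous solution: s_h(n) = A·(2)^n.
Try constant particular solution s_p = K: K = 2K + 8 ⇒ K = -8.
General: s(n) = A·(2)^n - 8.
Apply s(0) = -5: A - 8 = -5 ⇒ A = 3.
So s(n) = 3 \cdot 2^{n} - 8.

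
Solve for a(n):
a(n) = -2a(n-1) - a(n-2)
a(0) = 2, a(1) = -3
Characteristic equation: x² + 2x + 1 = 0, which is (x - (-1))².
Repeated root r = -1.
General solution: a(n) = (A + Bn)·(-1)^n.
From a(0) = 2: A = 2.
From a(1) = -3: (A + B)·(-1) = -3 ⇒ B = 1.
So a(n) = \left(n + 2\right) \cdot (-1)^n.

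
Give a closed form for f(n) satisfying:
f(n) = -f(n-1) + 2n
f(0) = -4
First-order linear with linear forcing.
Homogeneous solution: f_h(n) = A·(-1)^n.
Try particular f_p(n) = pn + q. Substituting:
  pn + q = -(p(n-1) + q) + 2n.
Matching the n-coefficient: p = -p + 2 ⇒ p = 1.
Matching constants: q = p - q ⇒ q = \frac{1}{2}.
General: f(n) = A·(-1)^n + n + \frac{1}{2}.
Apply f(0) = -4: A + \frac{1}{2} = -4 ⇒ A = - \frac{9}{2}.
So f(n) = - \frac{9 \left(-1\right)^{n}}{2} + n + \frac{1}{2}.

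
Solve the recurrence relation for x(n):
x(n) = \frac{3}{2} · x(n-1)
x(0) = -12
Pure geometric recurrence with ratio \frac{3}{2}.
By induction x(n) = x(0) · (\frac{3}{2})^n = - 12 \left(\frac{3}{2}\right)^{n}.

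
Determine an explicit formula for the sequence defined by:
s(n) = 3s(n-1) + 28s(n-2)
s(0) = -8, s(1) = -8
Characteristic equation: x² - 3x - 28 = 0, which factors as (x - (7))(x - (-4)) = 0.
Roots r₁ = 7, r₂ = -4 (distinct).
General solution: s(n) = A·(7)^n + B·(-4)^n.
From s(0) = -8: A + B = -8.
From s(1) = -8: 7A - 4B = -8.
Solving: A = - \frac{40}{11}, B = - \frac{48}{11}.
So s(n) = - \frac{48 \left(-4\right)^{n}}{11} - \frac{40 \cdot 7^{n}}{11}.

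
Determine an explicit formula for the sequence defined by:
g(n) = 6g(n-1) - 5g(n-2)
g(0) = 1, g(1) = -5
Characteristic equation: x² - 6x + 5 = 0, which factors as (x - (5))(x - (1)) = 0.
Roots r₁ = 5, r₂ = 1 (distinct).
General solution: g(n) = A·(5)^n + B·(1)^n.
From g(0) = 1: A + B = 1.
From g(1) = -5: 5A + B = -5.
Solving: A = - \frac{3}{2}, B = \frac{5}{2}.
So g(n) = \frac{5}{2} - \frac{3 \cdot 5^{n}}{2}.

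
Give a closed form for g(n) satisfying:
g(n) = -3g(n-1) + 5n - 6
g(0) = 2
First-order linear with linear forcing.
Homogeneous solution: g_h(n) = A·(-3)^n.
Try particular g_p(n) = pn + q. Substituting:
  pn + q = -3(p(n-1) + q) + 5n - 6.
Matching the n-coefficient: p = -3p + 5 ⇒ p = \frac{5}{4}.
Matching constants: q = 3p - 3q - 6 ⇒ q = - \frac{9}{16}.
General: g(n) = A·(-3)^n + \frac{5 n}{4} - \frac{9}{16}.
Apply g(0) = 2: A - \frac{9}{16} = 2 ⇒ A = \frac{41}{16}.
So g(n) = \frac{41 \left(-3\right)^{n}}{16} + \frac{5 n}{4} - \frac{9}{16}.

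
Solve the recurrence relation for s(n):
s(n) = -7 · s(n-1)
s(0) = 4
Pure geometric recurrence with ratio -7.
By induction s(n) = s(0) · (-7)^n = 4 \left(-7\right)^{n}.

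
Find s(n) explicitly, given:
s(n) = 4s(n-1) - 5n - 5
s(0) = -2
First-order linear with linear forcing.
Homogeneous solution: s_h(n) = A·(4)^n.
Try particular s_p(n) = pn + q. Substituting:
  pn + q = 4(p(n-1) + q) - 5n - 5.
Matching the n-coefficient: p = 4p - 5 ⇒ p = \frac{5}{3}.
Matching constants: q = -4p + 4q - 5 ⇒ q = \frac{35}{9}.
General: s(n) = A·(4)^n + \frac{5 n}{3} + \frac{35}{9}.
Apply s(0) = -2: A + \frac{35}{9} = -2 ⇒ A = - \frac{53}{9}.
So s(n) = - \frac{53 \cdot 4^{n}}{9} + \frac{5 n}{3} + \frac{35}{9}.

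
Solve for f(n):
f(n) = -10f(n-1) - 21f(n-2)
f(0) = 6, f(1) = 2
Characteristic equation: x² + 10x + 21 = 0, which factors as (x - (-3))(x - (-7)) = 0.
Roots r₁ = -3, r₂ = -7 (distinct).
General solution: f(n) = A·(-3)^n + B·(-7)^n.
From f(0) = 6: A + B = 6.
From f(1) = 2: -3A - 7B = 2.
Solving: A = 11, B = -5.
So f(n) = 11 \left(-3\right)^{n} - 5 \left(-7\right)^{n}.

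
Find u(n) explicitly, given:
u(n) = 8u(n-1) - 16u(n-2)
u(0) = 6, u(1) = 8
Characteristic equation: x² - 8x + 16 = 0, which is (x - (4))².
Repeated root r = 4.
General solution: u(n) = (A + Bn)·(4)^n.
From u(0) = 6: A = 6.
From u(1) = 8: (A + B)·(4) = 8 ⇒ B = -4.
So u(n) = \left(6 - 4 n\right) \cdot (4)^n.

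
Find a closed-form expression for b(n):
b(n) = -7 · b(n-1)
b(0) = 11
Pure geometric recurrence with ratio -7.
By induction b(n) = b(0) · (-7)^n = 11 \left(-7\right)^{n}.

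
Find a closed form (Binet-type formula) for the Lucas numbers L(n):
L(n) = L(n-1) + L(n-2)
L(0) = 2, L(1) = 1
This is the Lucas sequence.
Characteristic equation: x² - x - 1 = 0; roots r₁ = \frac{1}{2} + \frac{\sqrt{5}}{2}, r₂ = \frac{1}{2} - \frac{\sqrt{5}}{2}.
General: L(n) = A·r₁^n + B·r₂^n. Solving with L(0)=2, L(1)=1 gives A = 1, B = 1.
So L(n) = 2^{- n} \left(\left(1 - \sqrt{5}\right)^{n} + \left(1 + \sqrt{5}\right)^{n}\right).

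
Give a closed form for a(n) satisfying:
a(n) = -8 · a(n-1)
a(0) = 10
Pure geometric recurrence with ratio -8.
By induction a(n) = a(0) · (-8)^n = 10 \left(-8\right)^{n}.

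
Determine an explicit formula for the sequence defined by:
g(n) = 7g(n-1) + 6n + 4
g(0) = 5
First-order linear with linear forcing.
Homogeneous solution: g_h(n) = A·(7)^n.
Try particular g_p(n) = pn + q. Substituting:
  pn + q = 7(p(n-1) + q) + 6n + 4.
Matching the n-coefficient: p = 7p + 6 ⇒ p = -1.
Matching constants: q = -7p + 7q + 4 ⇒ q = - \frac{11}{6}.
General: g(n) = A·(7)^n - n - \frac{11}{6}.
Apply g(0) = 5: A - \frac{11}{6} = 5 ⇒ A = \frac{41}{6}.
So g(n) = \frac{41 \cdot 7^{n}}{6} - n - \frac{11}{6}.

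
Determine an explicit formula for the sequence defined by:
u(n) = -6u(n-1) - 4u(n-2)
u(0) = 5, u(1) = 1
Characteristic equation: x² + 6x + 4 = 0.
Discriminant Δ = (-6)² + 4·(-4) = 20.
Roots r₁,₂ = (-6 ± √20)/2, so r₁ = -3 + \sqrt{5}, r₂ = -3 - \sqrt{5}.
General solution: u(n) = A·r₁^n + B·r₂^n.
From the initial conditions, A + B = 5 and r₁A + r₂B = 1.
Since r₁ - r₂ = √20: A = (1 - (5)r₂)/√20 = \frac{5}{2} + \frac{8 \sqrt{5}}{5}, and B = 5 - A = \frac{5}{2} - \frac{8 \sqrt{5}}{5}.
So u(n) = \left(\frac{5}{2} + \frac{8 \sqrt{5}}{5}\right)\left(-3 + \sqrt{5}\right)^n + \left(\frac{5}{2} - \frac{8 \sqrt{5}}{5}\right)\left(-3 - \sqrt{5}\right)^n.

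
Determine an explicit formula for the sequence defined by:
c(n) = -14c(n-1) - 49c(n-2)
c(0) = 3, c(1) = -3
Characteristic equation: x² + 14x + 49 = 0, which is (x - (-7))².
Repeated root r = -7.
General solution: c(n) = (A + Bn)·(-7)^n.
From c(0) = 3: A = 3.
From c(1) = -3: (A + B)·(-7) = -3 ⇒ B = - \frac{18}{7}.
So c(n) = \left(3 - \frac{18 n}{7}\right) \cdot (-7)^n.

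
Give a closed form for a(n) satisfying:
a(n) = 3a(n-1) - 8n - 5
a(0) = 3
First-order linear with linear forcing.
Homogeneous solution: a_h(n) = A·(3)^n.
Try particular a_p(n) = pn + q. Substituting:
  pn + q = 3(p(n-1) + q) - 8n - 5.
Matching the n-coefficient: p = 3p - 8 ⇒ p = 4.
Matching constants: q = -3p + 3q - 5 ⇒ q = \frac{17}{2}.
General: a(n) = A·(3)^n + 4 n + \frac{17}{2}.
Apply a(0) = 3: A + \frac{17}{2} = 3 ⇒ A = - \frac{11}{2}.
So a(n) = - \frac{11 \cdot 3^{n}}{2} + 4 n + \frac{17}{2}.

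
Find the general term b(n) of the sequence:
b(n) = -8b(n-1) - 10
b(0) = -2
First-order linear non-homogeneous.
Homogeneous solution: b_h(n) = A·(-8)^n.
Try constant particular solution b_p = K: K = -8K - 10 ⇒ K = - \frac{10}{9}.
General: b(n) = A·(-8)^n - \frac{10}{9}.
Apply b(0) = -2: A - \frac{10}{9} = -2 ⇒ A = - \frac{8}{9}.
So b(n) = - \frac{8 \left(-8\right)^{n}}{9} - \frac{10}{9}.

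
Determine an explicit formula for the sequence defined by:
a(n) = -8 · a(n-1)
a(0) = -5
Pure geometric recurrence with ratio -8.
By induction a(n) = a(0) · (-8)^n = - 5 \left(-8\right)^{n}.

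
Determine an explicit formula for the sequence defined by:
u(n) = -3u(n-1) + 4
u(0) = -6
First-order linear non-homogeneous.
Homogeneous solution: u_h(n) = A·(-3)^n.
Try constant particular solution u_p = K: K = -3K + 4 ⇒ K = 1.
General: u(n) = A·(-3)^n + 1.
Apply u(0) = -6: A + 1 = -6 ⇒ A = -7.
So u(n) = 1 - 7 \left(-3\right)^{n}.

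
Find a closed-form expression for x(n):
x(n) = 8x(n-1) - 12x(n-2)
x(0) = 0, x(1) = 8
Characteristic equation: x² - 8x + 12 = 0, which factors as (x - (2))(x - (6)) = 0.
Roots r₁ = 2, r₂ = 6 (distinct).
General solution: x(n) = A·(2)^n + B·(6)^n.
From x(0) = 0: A + B = 0.
From x(1) = 8: 2A + 6B = 8.
Solving: A = -2, B = 2.
So x(n) = - 2 \cdot 2^{n} + 2 \cdot 6^{n}.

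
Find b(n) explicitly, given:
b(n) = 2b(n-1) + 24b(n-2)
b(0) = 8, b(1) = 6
Characteristic equation: x² - 2x - 24 = 0, which factors as (x - (-4))(x - (6)) = 0.
Roots r₁ = -4, r₂ = 6 (distinct).
General solution: b(n) = A·(-4)^n + B·(6)^n.
From b(0) = 8: A + B = 8.
From b(1) = 6: -4A + 6B = 6.
Solving: A = \frac{21}{5}, B = \frac{19}{5}.
So b(n) = \frac{21 \left(-4\right)^{n}}{5} + \frac{19 \cdot 6^{n}}{5}.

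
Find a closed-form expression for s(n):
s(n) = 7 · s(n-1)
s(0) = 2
Pure geometric recurrence with ratio 7.
By induction s(n) = s(0) · (7)^n = 2 \cdot 7^{n}.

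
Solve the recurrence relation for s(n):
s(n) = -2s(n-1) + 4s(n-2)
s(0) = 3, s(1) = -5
Characteristic equation: x² + 2x - 4 = 0.
Discriminant Δ = (-2)² + 4·(4) = 20.
Roots r₁,₂ = (-2 ± √20)/2, so r₁ = -1 + \sqrt{5}, r₂ = - \sqrt{5} - 1.
General solution: s(n) = A·r₁^n + B·r₂^n.
From the initial conditions, A + B = 3 and r₁A + r₂B = -5.
Since r₁ - r₂ = √20: A = (-5 - (3)r₂)/√20 = \frac{3}{2} - \frac{\sqrt{5}}{5}, and B = 3 - A = \frac{\sqrt{5}}{5} + \frac{3}{2}.
So s(n) = \left(\frac{3}{2} - \frac{\sqrt{5}}{5}\right)\left(-1 + \sqrt{5}\right)^n + \left(\frac{\sqrt{5}}{5} + \frac{3}{2}\right)\left(- \sqrt{5} - 1\right)^n.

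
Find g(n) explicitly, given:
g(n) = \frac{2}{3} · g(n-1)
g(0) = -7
Pure geometric recurrence with ratio \frac{2}{3}.
By induction g(n) = g(0) · (\frac{2}{3})^n = - 7 \left(\frac{2}{3}\right)^{n}.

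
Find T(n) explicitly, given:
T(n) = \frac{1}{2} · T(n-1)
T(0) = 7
Pure geometric recurrence with ratio \frac{1}{2}.
By induction T(n) = T(0) · (\frac{1}{2})^n = 7 \cdot 2^{- n}.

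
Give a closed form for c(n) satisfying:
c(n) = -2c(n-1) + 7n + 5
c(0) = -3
First-order linear with linear forcing.
Homogeneous solution: c_h(n) = A·(-2)^n.
Try particular c_p(n) = pn + q. Substituting:
  pn + q = -2(p(n-1) + q) + 7n + 5.
Matching the n-coefficient: p = -2p + 7 ⇒ p = \frac{7}{3}.
Matching constants: q = 2p - 2q + 5 ⇒ q = \frac{29}{9}.
General: c(n) = A·(-2)^n + \frac{7 n}{3} + \frac{29}{9}.
Apply c(0) = -3: A + \frac{29}{9} = -3 ⇒ A = - \frac{56}{9}.
So c(n) = - \frac{56 \left(-2\right)^{n}}{9} + \frac{7 n}{3} + \frac{29}{9}.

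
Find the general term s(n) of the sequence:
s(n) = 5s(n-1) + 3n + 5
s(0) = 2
First-order linear with linear forcing.
Homogeneous solution: s_h(n) = A·(5)^n.
Try particular s_p(n) = pn + q. Substituting:
  pn + q = 5(p(n-1) + q) + 3n + 5.
Matching the n-coefficient: p = 5p + 3 ⇒ p = - \frac{3}{4}.
Matching constants: q = -5p + 5q + 5 ⇒ q = - \frac{35}{16}.
General: s(n) = A·(5)^n - \frac{3 n}{4} - \frac{35}{16}.
Apply s(0) = 2: A - \frac{35}{16} = 2 ⇒ A = \frac{67}{16}.
So s(n) = \frac{67 \cdot 5^{n}}{16} - \frac{3 n}{4} - \frac{35}{16}.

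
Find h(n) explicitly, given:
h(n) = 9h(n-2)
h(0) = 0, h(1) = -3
Characteristic equation: x² - 9 = 0, which factors as (x - (-3))(x - (3)) = 0.
Roots r₁ = -3, r₂ = 3 (distinct).
General solution: h(n) = A·(-3)^n + B·(3)^n.
From h(0) = 0: A + B = 0.
From h(1) = -3: -3A + 3B = -3.
Solving: A = \frac{1}{2}, B = - \frac{1}{2}.
So h(n) = \frac{\left(-3\right)^{n}}{2} - \frac{3^{n}}{2}.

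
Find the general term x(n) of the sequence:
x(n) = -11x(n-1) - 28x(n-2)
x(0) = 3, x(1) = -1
Characteristic equation: x² + 11x + 28 = 0, which factors as (x - (-7))(x - (-4)) = 0.
Roots r₁ = -7, r₂ = -4 (distinct).
General solution: x(n) = A·(-7)^n + B·(-4)^n.
From x(0) = 3: A + B = 3.
From x(1) = -1: -7A - 4B = -1.
Solving: A = - \frac{11}{3}, B = \frac{20}{3}.
So x(n) = \frac{20 \left(-4\right)^{n}}{3} - \frac{11 \left(-7\right)^{n}}{3}.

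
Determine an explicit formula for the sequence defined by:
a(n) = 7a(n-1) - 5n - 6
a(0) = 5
First-order linear with linear forcing.
Homogeneous solution: a_h(n) = A·(7)^n.
Try particular a_p(n) = pn + q. Substituting:
  pn + q = 7(p(n-1) + q) - 5n - 6.
Matching the n-coefficient: p = 7p - 5 ⇒ p = \frac{5}{6}.
Matching constants: q = -7p + 7q - 6 ⇒ q = \frac{71}{36}.
General: a(n) = A·(7)^n + \frac{5 n}{6} + \frac{71}{36}.
Apply a(0) = 5: A + \frac{71}{36} = 5 ⇒ A = \frac{109}{36}.
So a(n) = \frac{109 \cdot 7^{n}}{36} + \frac{5 n}{6} + \frac{71}{36}.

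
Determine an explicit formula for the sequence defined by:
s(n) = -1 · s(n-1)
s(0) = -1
Pure geometric recurrence with ratio -1.
By induction s(n) = s(0) · (-1)^n = - \left(-1\right)^{n}.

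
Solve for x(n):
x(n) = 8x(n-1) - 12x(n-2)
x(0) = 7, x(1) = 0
Characteristic equation: x² - 8x + 12 = 0, which factors as (x - (6))(x - (2)) = 0.
Roots r₁ = 6, r₂ = 2 (distinct).
General solution: x(n) = A·(6)^n + B·(2)^n.
From x(0) = 7: A + B = 7.
From x(1) = 0: 6A + 2B = 0.
Solving: A = - \frac{7}{2}, B = \frac{21}{2}.
So x(n) = \frac{21 \cdot 2^{n}}{2} - \frac{7 \cdot 6^{n}}{2}.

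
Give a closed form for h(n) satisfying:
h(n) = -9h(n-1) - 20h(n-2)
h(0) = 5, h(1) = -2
Characteristic equation: x² + 9x + 20 = 0, which factors as (x - (-5))(x - (-4)) = 0.
Roots r₁ = -5, r₂ = -4 (distinct).
General solution: h(n) = A·(-5)^n + B·(-4)^n.
From h(0) = 5: A + B = 5.
From h(1) = -2: -5A - 4B = -2.
Solving: A = -18, B = 23.
So h(n) = 23 \left(-4\right)^{n} - 18 \left(-5\right)^{n}.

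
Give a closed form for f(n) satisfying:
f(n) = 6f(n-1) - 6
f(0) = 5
First-order linear non-homogeneous.
Homogeneous solution: f_h(n) = A·(6)^n.
Try constant particular solution f_p = K: K = 6K - 6 ⇒ K = \frac{6}{5}.
General: f(n) = A·(6)^n + \frac{6}{5}.
Apply f(0) = 5: A + \frac{6}{5} = 5 ⇒ A = \frac{19}{5}.
So f(n) = \frac{19 \cdot 6^{n}}{5} + \frac{6}{5}.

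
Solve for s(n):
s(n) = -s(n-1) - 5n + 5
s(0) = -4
First-order linear with linear forcing.
Homogeneous solution: s_h(n) = A·(-1)^n.
Try particular s_p(n) = pn + q. Substituting:
  pn + q = -(p(n-1) + q) - 5n + 5.
Matching the n-coefficient: p = -p - 5 ⇒ p = - \frac{5}{2}.
Matching constants: q = p - q + 5 ⇒ q = \frac{5}{4}.
General: s(n) = A·(-1)^n - \frac{5 n}{2} + \frac{5}{4}.
Apply s(0) = -4: A + \frac{5}{4} = -4 ⇒ A = - \frac{21}{4}.
So s(n) = - \frac{21 \left(-1\right)^{n}}{4} - \frac{5 n}{2} + \frac{5}{4}.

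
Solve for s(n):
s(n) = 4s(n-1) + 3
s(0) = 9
First-order linear non-homogeneous.
Homogeneous solution: s_h(n) = A·(4)^n.
Try constant particular solution s_p = K: K = 4K + 3 ⇒ K = -1.
General: s(n) = A·(4)^n - 1.
Apply s(0) = 9: A - 1 = 9 ⇒ A = 10.
So s(n) = 10 \cdot 4^{n} - 1.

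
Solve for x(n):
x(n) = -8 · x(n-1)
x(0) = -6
Pure geometric recurrence with ratio -8.
By induction x(n) = x(0) · (-8)^n = - 6 \left(-8\right)^{n}.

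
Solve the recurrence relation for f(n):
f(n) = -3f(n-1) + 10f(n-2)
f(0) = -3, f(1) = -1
Characteristic equation: x² + 3x - 10 = 0, which factors as (x - (2))(x - (-5)) = 0.
Roots r₁ = 2, r₂ = -5 (distinct).
General solution: f(n) = A·(2)^n + B·(-5)^n.
From f(0) = -3: A + B = -3.
From f(1) = -1: 2A - 5B = -1.
Solving: A = - \frac{16}{7}, B = - \frac{5}{7}.
So f(n) = - \frac{5 \left(-5\right)^{n}}{7} - \frac{16 \cdot 2^{n}}{7}.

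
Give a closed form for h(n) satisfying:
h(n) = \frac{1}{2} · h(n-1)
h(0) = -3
Pure geometric recurrence with ratio \frac{1}{2}.
By induction h(n) = h(0) · (\frac{1}{2})^n = - 3 \cdot 2^{- n}.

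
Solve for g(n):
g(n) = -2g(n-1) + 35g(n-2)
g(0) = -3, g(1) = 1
Characteristic equation: x² + 2x - 35 = 0, which factors as (x - (-7))(x - (5)) = 0.
Roots r₁ = -7, r₂ = 5 (distinct).
General solution: g(n) = A·(-7)^n + B·(5)^n.
From g(0) = -3: A + B = -3.
From g(1) = 1: -7A + 5B = 1.
Solving: A = - \frac{4}{3}, B = - \frac{5}{3}.
So g(n) = - \frac{4 \left(-7\right)^{n}}{3} - \frac{5 \cdot 5^{n}}{3}.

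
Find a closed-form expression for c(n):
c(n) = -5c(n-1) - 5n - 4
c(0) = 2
First-order linear with linear forcing.
Homogeneous solution: c_h(n) = A·(-5)^n.
Try particular c_p(n) = pn + q. Substituting:
  pn + q = -5(p(n-1) + q) - 5n - 4.
Matching the n-coefficient: p = -5p - 5 ⇒ p = - \frac{5}{6}.
Matching constants: q = 5p - 5q - 4 ⇒ q = - \frac{49}{36}.
General: c(n) = A·(-5)^n - \frac{5 n}{6} - \frac{49}{36}.
Apply c(0) = 2: A - \frac{49}{36} = 2 ⇒ A = \frac{121}{36}.
So c(n) = \frac{121 \left(-5\right)^{n}}{36} - \frac{5 n}{6} - \frac{49}{36}.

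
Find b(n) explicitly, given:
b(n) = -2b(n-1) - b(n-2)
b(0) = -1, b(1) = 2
Characteristic equation: x² + 2x + 1 = 0, which is (x - (-1))².
Repeated root r = -1.
General solution: b(n) = (A + Bn)·(-1)^n.
From b(0) = -1: A = -1.
From b(1) = 2: (A + B)·(-1) = 2 ⇒ B = -1.
So b(n) = \left(- n - 1\right) \cdot (-1)^n.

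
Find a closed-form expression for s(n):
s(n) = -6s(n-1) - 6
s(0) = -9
First-order linear non-homogeneous.
Homogeneous solution: s_h(n) = A·(-6)^n.
Try constant particular solution s_p = K: K = -6K - 6 ⇒ K = - \frac{6}{7}.
General: s(n) = A·(-6)^n - \frac{6}{7}.
Apply s(0) = -9: A - \frac{6}{7} = -9 ⇒ A = - \frac{57}{7}.
So s(n) = - \frac{57 \left(-6\right)^{n}}{7} - \frac{6}{7}.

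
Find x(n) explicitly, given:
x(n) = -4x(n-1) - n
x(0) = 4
First-order linear with linear forcing.
Homogeneous solution: x_h(n) = A·(-4)^n.
Try particular x_p(n) = pn + q. Substituting:
  pn + q = -4(p(n-1) + q) - n.
Matching the n-coefficient: p = -4p - 1 ⇒ p = - \frac{1}{5}.
Matching constants: q = 4p - 4q ⇒ q = - \frac{4}{25}.
General: x(n) = A·(-4)^n - \frac{n}{5} - \frac{4}{25}.
Apply x(0) = 4: A - \frac{4}{25} = 4 ⇒ A = \frac{104}{25}.
So x(n) = \frac{104 \left(-4\right)^{n}}{25} - \frac{n}{5} - \frac{4}{25}.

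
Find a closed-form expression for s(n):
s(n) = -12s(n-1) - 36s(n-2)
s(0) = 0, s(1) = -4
Characteristic equation: x² + 12x + 36 = 0, which is (x - (-6))².
Repeated root r = -6.
General solution: s(n) = (A + Bn)·(-6)^n.
From s(0) = 0: A = 0.
From s(1) = -4: (A + B)·(-6) = -4 ⇒ B = \frac{2}{3}.
So s(n) = \left(\frac{2 n}{3}\right) \cdot (-6)^n.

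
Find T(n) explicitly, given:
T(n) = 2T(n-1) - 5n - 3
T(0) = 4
First-order linear with linear forcing.
Homogeneous solution: T_h(n) = A·(2)^n.
Try particular T_p(n) = pn + q. Substituting:
  pn + q = 2(p(n-1) + q) - 5n - 3.
Matching the n-coefficient: p = 2p - 5 ⇒ p = 5.
Matching constants: q = -2p + 2q - 3 ⇒ q = 13.
General: T(n) = A·(2)^n + 5 n + 13.
Apply T(0) = 4: A + 13 = 4 ⇒ A = -9.
So T(n) = - 9 \cdot 2^{n} + 5 n + 13.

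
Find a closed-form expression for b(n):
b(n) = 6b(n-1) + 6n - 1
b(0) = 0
First-order linear with linear forcing.
Homogeneous solution: b_h(n) = A·(6)^n.
Try particular b_p(n) = pn + q. Substituting:
  pn + q = 6(p(n-1) + q) + 6n - 1.
Matching the n-coefficient: p = 6p + 6 ⇒ p = - \frac{6}{5}.
Matching constants: q = -6p + 6q - 1 ⇒ q = - \frac{31}{25}.
General: b(n) = A·(6)^n - \frac{6 n}{5} - \frac{31}{25}.
Apply b(0) = 0: A - \frac{31}{25} = 0 ⇒ A = \frac{31}{25}.
So b(n) = \frac{31 \cdot 6^{n}}{25} - \frac{6 n}{5} - \frac{31}{25}.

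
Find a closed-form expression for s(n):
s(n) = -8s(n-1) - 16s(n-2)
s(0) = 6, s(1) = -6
Characteristic equation: x² + 8x + 16 = 0, which is (x - (-4))².
Repeated root r = -4.
General solution: s(n) = (A + Bn)·(-4)^n.
From s(0) = 6: A = 6.
From s(1) = -6: (A + B)·(-4) = -6 ⇒ B = - \frac{9}{2}.
So s(n) = \left(6 - \frac{9 n}{2}\right) \cdot (-4)^n.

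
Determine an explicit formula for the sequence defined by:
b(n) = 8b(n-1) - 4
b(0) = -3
First-order linear non-homogeneous.
Homogeneous solution: b_h(n) = A·(8)^n.
Try constant particular solution b_p = K: K = 8K - 4 ⇒ K = \frac{4}{7}.
General: b(n) = A·(8)^n + \frac{4}{7}.
Apply b(0) = -3: A + \frac{4}{7} = -3 ⇒ A = - \frac{25}{7}.
So b(n) = \frac{4}{7} - \frac{25 \cdot 8^{n}}{7}.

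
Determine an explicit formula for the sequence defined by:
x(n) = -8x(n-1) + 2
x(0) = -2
First-order linear non-homogeneous.
Homogeneous solution: x_h(n) = A·(-8)^n.
Try constant particular solution x_p = K: K = -8K + 2 ⇒ K = \frac{2}{9}.
General: x(n) = A·(-8)^n + \frac{2}{9}.
Apply x(0) = -2: A + \frac{2}{9} = -2 ⇒ A = - \frac{20}{9}.
So x(n) = \frac{2}{9} - \frac{20 \left(-8\right)^{n}}{9}.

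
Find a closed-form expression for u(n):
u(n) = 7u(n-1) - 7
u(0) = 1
First-order linear non-homogeneous.
Homogeneous solution: u_h(n) = A·(7)^n.
Try constant particular solution u_p = K: K = 7K - 7 ⇒ K = \frac{7}{6}.
General: u(n) = A·(7)^n + \frac{7}{6}.
Apply u(0) = 1: A + \frac{7}{6} = 1 ⇒ A = - \frac{1}{6}.
So u(n) = \frac{7}{6} - \frac{7^{n}}{6}.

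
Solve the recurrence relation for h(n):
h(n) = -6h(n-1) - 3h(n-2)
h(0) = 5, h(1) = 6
Characteristic equation: x² + 6x + 3 = 0.
Discriminant Δ = (-6)² + 4·(-3) = 24.
Roots r₁,₂ = (-6 ± √24)/2, so r₁ = -3 + \sqrt{6}, r₂ = -3 - \sqrt{6}.
General solution: h(n) = A·r₁^n + B·r₂^n.
From the initial conditions, A + B = 5 and r₁A + r₂B = 6.
Since r₁ - r₂ = √24: A = (6 - (5)r₂)/√24 = \frac{5}{2} + \frac{7 \sqrt{6}}{4}, and B = 5 - A = \frac{5}{2} - \frac{7 \sqrt{6}}{4}.
So h(n) = \left(\frac{5}{2} + \frac{7 \sqrt{6}}{4}\right)\left(-3 + \sqrt{6}\right)^n + \left(\frac{5}{2} - \frac{7 \sqrt{6}}{4}\right)\left(-3 - \sqrt{6}\right)^n.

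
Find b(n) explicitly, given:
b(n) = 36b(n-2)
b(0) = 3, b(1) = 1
Characteristic equation: x² - 36 = 0, which factors as (x - (6))(x - (-6)) = 0.
Roots r₁ = 6, r₂ = -6 (distinct).
General solution: b(n) = A·(6)^n + B·(-6)^n.
From b(0) = 3: A + B = 3.
From b(1) = 1: 6A - 6B = 1.
Solving: A = \frac{19}{12}, B = \frac{17}{12}.
So b(n) = \frac{17 \left(-6\right)^{n}}{12} + \frac{19 \cdot 6^{n}}{12}.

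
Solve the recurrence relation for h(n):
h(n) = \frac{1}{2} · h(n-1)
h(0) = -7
Pure geometric recurrence with ratio \frac{1}{2}.
By induction h(n) = h(0) · (\frac{1}{2})^n = - 7 \cdot 2^{- n}.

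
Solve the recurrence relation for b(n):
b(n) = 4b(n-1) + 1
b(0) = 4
First-order linear non-homogeneous.
Homogeneous solution: b_h(n) = A·(4)^n.
Try constant particular solution b_p = K: K = 4K + 1 ⇒ K = - \frac{1}{3}.
General: b(n) = A·(4)^n - \frac{1}{3}.
Apply b(0) = 4: A - \frac{1}{3} = 4 ⇒ A = \frac{13}{3}.
So b(n) = \frac{13 \cdot 4^{n}}{3} - \frac{1}{3}.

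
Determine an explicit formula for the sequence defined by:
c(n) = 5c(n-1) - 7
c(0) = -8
First-order linear non-homogeneous.
Homogeneous solution: c_h(n) = A·(5)^n.
Try constant particular solution c_p = K: K = 5K - 7 ⇒ K = \frac{7}{4}.
General: c(n) = A·(5)^n + \frac{7}{4}.
Apply c(0) = -8: A + \frac{7}{4} = -8 ⇒ A = - \frac{39}{4}.
So c(n) = \frac{7}{4} - \frac{39 \cdot 5^{n}}{4}.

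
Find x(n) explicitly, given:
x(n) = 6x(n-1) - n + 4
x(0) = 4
First-order linear with linear forcing.
Homogeneous solution: x_h(n) = A·(6)^n.
Try particular x_p(n) = pn + q. Substituting:
  pn + q = 6(p(n-1) + q) - n + 4.
Matching the n-coefficient: p = 6p - 1 ⇒ p = \frac{1}{5}.
Matching constants: q = -6p + 6q + 4 ⇒ q = - \frac{14}{25}.
General: x(n) = A·(6)^n + \frac{n}{5} - \frac{14}{25}.
Apply x(0) = 4: A - \frac{14}{25} = 4 ⇒ A = \frac{114}{25}.
So x(n) = \frac{114 \cdot 6^{n}}{25} + \frac{n}{5} - \frac{14}{25}.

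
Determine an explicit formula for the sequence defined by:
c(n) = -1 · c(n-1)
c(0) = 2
Pure geometric recurrence with ratio -1.
By induction c(n) = c(0) · (-1)^n = 2 \left(-1\right)^{n}.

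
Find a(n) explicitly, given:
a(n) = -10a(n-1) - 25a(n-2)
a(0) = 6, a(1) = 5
Characteristic equation: x² + 10x + 25 = 0, which is (x - (-5))².
Repeated root r = -5.
General solution: a(n) = (A + Bn)·(-5)^n.
From a(0) = 6: A = 6.
From a(1) = 5: (A + B)·(-5) = 5 ⇒ B = -7.
So a(n) = \left(6 - 7 n\right) \cdot (-5)^n.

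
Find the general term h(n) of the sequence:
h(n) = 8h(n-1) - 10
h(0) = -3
First-order linear non-homogeneous.
Homogeneous solution: h_h(n) = A·(8)^n.
Try constant particular solution h_p = K: K = 8K - 10 ⇒ K = \frac{10}{7}.
General: h(n) = A·(8)^n + \frac{10}{7}.
Apply h(0) = -3: A + \frac{10}{7} = -3 ⇒ A = - \frac{31}{7}.
So h(n) = \frac{10}{7} - \frac{31 \cdot 8^{n}}{7}.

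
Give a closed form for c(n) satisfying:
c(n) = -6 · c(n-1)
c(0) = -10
Pure geometric recurrence with ratio -6.
By induction c(n) = c(0) · (-6)^n = - 10 \left(-6\right)^{n}.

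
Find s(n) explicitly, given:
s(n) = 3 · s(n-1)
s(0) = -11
Pure geometric recurrence with ratio 3.
By induction s(n) = s(0) · (3)^n = - 11 \cdot 3^{n}.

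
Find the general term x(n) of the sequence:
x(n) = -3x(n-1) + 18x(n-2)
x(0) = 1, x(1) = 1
Characteristic equation: x² + 3x - 18 = 0, which factors as (x - (3))(x - (-6)) = 0.
Roots r₁ = 3, r₂ = -6 (distinct).
General solution: x(n) = A·(3)^n + B·(-6)^n.
From x(0) = 1: A + B = 1.
From x(1) = 1: 3A - 6B = 1.
Solving: A = \frac{7}{9}, B = \frac{2}{9}.
So x(n) = \frac{2 \left(-6\right)^{n}}{9} + \frac{7 \cdot 3^{n}}{9}.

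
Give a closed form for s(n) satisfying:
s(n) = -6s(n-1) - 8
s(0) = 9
First-order linear non-homogeneous.
Homogeneous solution: s_h(n) = A·(-6)^n.
Try constant particular solution s_p = K: K = -6K - 8 ⇒ K = - \frac{8}{7}.
General: s(n) = A·(-6)^n - \frac{8}{7}.
Apply s(0) = 9: A - \frac{8}{7} = 9 ⇒ A = \frac{71}{7}.
So s(n) = \frac{71 \left(-6\right)^{n}}{7} - \frac{8}{7}.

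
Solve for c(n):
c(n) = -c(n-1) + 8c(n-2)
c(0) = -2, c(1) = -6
Characteristic equation: x² + x - 8 = 0.
Discriminant Δ = (-1)² + 4·(8) = 33.
Roots r₁,₂ = (-1 ± √33)/2, so r₁ = - \frac{1}{2} + \frac{\sqrt{33}}{2}, r₂ = - \frac{\sqrt{33}}{2} - \frac{1}{2}.
General solution: c(n) = A·r₁^n + B·r₂^n.
From the initial conditions, A + B = -2 and r₁A + r₂B = -6.
Since r₁ - r₂ = √33: A = (-6 - (-2)r₂)/√33 = - \frac{7 \sqrt{33}}{33} - 1, and B = -2 - A = -1 + \frac{7 \sqrt{33}}{33}.
So c(n) = \left(- \frac{7 \sqrt{33}}{33} - 1\right)\left(- \frac{1}{2} + \frac{\sqrt{33}}{2}\right)^n + \left(-1 + \frac{7 \sqrt{33}}{33}\right)\left(- \frac{\sqrt{33}}{2} - \frac{1}{2}\right)^n.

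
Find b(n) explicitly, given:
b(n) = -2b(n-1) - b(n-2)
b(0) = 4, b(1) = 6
Characteristic equation: x² + 2x + 1 = 0, which is (x - (-1))².
Repeated root r = -1.
General solution: b(n) = (A + Bn)·(-1)^n.
From b(0) = 4: A = 4.
From b(1) = 6: (A + B)·(-1) = 6 ⇒ B = -10.
So b(n) = \left(4 - 10 n\right) \cdot (-1)^n.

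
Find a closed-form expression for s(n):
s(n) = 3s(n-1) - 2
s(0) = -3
First-order linear non-homogeneous.
Homogeneous solution: s_h(n) = A·(3)^n.
Try constant particular solution s_p = K: K = 3K - 2 ⇒ K = 1.
General: s(n) = A·(3)^n + 1.
Apply s(0) = -3: A + 1 = -3 ⇒ A = -4.
So s(n) = 1 - 4 \cdot 3^{n}.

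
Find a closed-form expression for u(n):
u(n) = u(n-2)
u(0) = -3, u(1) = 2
Characteristic equation: x² - 1 = 0, which factors as (x - (1))(x - (-1)) = 0.
Roots r₁ = 1, r₂ = -1 (distinct).
General solution: u(n) = A·(1)^n + B·(-1)^n.
From u(0) = -3: A + B = -3.
From u(1) = 2: A - B = 2.
Solving: A = - \frac{1}{2}, B = - \frac{5}{2}.
So u(n) = - \frac{5 \left(-1\right)^{n}}{2} - \frac{1}{2}.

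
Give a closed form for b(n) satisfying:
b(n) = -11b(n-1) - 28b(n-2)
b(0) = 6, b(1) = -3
Characteristic equation: x² + 11x + 28 = 0, which factors as (x - (-4))(x - (-7)) = 0.
Roots r₁ = -4, r₂ = -7 (distinct).
General solution: b(n) = A·(-4)^n + B·(-7)^n.
From b(0) = 6: A + B = 6.
From b(1) = -3: -4A - 7B = -3.
Solving: A = 13, B = -7.
So b(n) = 13 \left(-4\right)^{n} - 7 \left(-7\right)^{n}.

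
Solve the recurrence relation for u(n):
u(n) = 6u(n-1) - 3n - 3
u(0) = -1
First-order linear with linear forcing.
Homogeneous solution: u_h(n) = A·(6)^n.
Try particular u_p(n) = pn + q. Substituting:
  pn + q = 6(p(n-1) + q) - 3n - 3.
Matching the n-coefficient: p = 6p - 3 ⇒ p = \frac{3}{5}.
Matching constants: q = -6p + 6q - 3 ⇒ q = \frac{33}{25}.
General: u(n) = A·(6)^n + \frac{3 n}{5} + \frac{33}{25}.
Apply u(0) = -1: A + \frac{33}{25} = -1 ⇒ A = - \frac{58}{25}.
So u(n) = - \frac{58 \cdot 6^{n}}{25} + \frac{3 n}{5} + \frac{33}{25}.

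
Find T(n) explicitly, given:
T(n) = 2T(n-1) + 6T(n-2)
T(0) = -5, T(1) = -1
Characteristic equation: x² - 2x - 6 = 0.
Discriminant Δ = (2)² + 4·(6) = 28.
Roots r₁,₂ = (2 ± √28)/2, so r₁ = 1 + \sqrt{7}, r₂ = 1 - \sqrt{7}.
General solution: T(n) = A·r₁^n + B·r₂^n.
From the initial conditions, A + B = -5 and r₁A + r₂B = -1.
Since r₁ - r₂ = √28: A = (-1 - (-5)r₂)/√28 = - \frac{5}{2} + \frac{2 \sqrt{7}}{7}, and B = -5 - A = - \frac{5}{2} - \frac{2 \sqrt{7}}{7}.
So T(n) = \left(- \frac{5}{2} + \frac{2 \sqrt{7}}{7}\right)\left(1 + \sqrt{7}\right)^n + \left(- \frac{5}{2} - \frac{2 \sqrt{7}}{7}\right)\left(1 - \sqrt{7}\right)^n.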